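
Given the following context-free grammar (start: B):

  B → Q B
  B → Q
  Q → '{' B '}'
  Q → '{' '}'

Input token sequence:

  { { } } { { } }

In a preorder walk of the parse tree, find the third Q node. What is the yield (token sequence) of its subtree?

{ { } }

[B [Q { [B [Q { }]] }] [B [Q { [B [Q { }]] }]]]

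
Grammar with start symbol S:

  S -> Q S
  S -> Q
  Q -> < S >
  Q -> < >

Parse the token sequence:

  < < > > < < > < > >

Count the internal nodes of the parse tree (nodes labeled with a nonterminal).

[S [Q < [S [Q < >]] >] [S [Q < [S [Q < >] [S [Q < >]]] >]]]

10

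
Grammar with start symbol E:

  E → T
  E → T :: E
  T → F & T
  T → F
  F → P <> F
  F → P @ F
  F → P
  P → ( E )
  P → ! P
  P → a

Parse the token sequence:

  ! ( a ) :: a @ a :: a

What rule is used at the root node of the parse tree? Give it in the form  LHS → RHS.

E → T :: E

[E [T [F [P ! [P ( [E [T [F [P a]]]] )]]]] :: [E [T [F [P a] @ [F [P a]]]] :: [E [T [F [P a]]]]]]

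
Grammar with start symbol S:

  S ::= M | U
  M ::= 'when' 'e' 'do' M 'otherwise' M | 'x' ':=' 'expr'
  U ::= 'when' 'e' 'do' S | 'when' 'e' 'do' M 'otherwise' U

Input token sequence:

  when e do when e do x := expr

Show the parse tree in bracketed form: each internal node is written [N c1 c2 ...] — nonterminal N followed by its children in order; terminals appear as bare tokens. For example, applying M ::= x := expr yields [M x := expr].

S
U
when e do S
when e do U
when e do when e do S
when e do when e do M
when e do when e do x := expr

[S [U when e do [S [U when e do [S [M x := expr]]]]]]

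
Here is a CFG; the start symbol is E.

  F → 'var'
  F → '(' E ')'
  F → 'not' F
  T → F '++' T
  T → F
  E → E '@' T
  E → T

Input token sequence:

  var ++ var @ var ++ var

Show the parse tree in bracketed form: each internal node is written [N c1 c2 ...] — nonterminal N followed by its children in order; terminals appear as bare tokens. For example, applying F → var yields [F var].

[E [E [T [F var] ++ [T [F var]]]] @ [T [F var] ++ [T [F var]]]]

E
E @ T
T @ T
F ++ T @ T
var ++ T @ T
var ++ F @ T
var ++ var @ T
var ++ var @ F ++ T
var ++ var @ var ++ T
var ++ var @ var ++ F
var ++ var @ var ++ var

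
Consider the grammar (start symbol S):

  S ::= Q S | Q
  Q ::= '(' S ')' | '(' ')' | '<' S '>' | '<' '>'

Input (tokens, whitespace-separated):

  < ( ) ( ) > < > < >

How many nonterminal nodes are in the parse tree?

[S [Q < [S [Q ( )] [S [Q ( )]]] >] [S [Q < >] [S [Q < >]]]]

10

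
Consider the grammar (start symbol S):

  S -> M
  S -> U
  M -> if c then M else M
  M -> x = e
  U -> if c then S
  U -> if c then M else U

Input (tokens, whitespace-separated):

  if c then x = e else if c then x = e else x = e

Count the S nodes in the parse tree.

1

[S [M if c then [M x = e] else [M if c then [M x = e] else [M x = e]]]]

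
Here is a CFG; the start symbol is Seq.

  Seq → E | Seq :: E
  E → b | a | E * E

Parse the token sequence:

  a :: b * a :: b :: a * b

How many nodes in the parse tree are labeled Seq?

[Seq [Seq [Seq [Seq [E a]] :: [E [E b] * [E a]]] :: [E b]] :: [E [E a] * [E b]]]

4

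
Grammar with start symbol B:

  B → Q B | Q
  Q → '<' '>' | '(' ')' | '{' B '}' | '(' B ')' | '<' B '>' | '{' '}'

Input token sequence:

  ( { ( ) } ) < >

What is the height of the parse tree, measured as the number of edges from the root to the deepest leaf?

6

[B [Q ( [B [Q { [B [Q ( )]] }]] )] [B [Q < >]]]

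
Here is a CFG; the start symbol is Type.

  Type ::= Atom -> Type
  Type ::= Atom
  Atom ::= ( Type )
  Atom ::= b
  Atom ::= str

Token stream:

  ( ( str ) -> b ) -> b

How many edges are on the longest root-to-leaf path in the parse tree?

[Type [Atom ( [Type [Atom ( [Type [Atom str]] )] -> [Type [Atom b]]] )] -> [Type [Atom b]]]

6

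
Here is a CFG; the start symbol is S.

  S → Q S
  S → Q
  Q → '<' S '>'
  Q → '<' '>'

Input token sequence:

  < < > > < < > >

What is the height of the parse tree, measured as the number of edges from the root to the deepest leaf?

5

[S [Q < [S [Q < >]] >] [S [Q < [S [Q < >]] >]]]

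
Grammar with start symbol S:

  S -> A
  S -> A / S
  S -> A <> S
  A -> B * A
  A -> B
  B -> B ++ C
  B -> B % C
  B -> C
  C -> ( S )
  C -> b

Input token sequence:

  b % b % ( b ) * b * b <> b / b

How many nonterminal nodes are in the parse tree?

26

[S [A [B [B [B [C b]] % [C b]] % [C ( [S [A [B [C b]]]] )]] * [A [B [C b]] * [A [B [C b]]]]] <> [S [A [B [C b]]] / [S [A [B [C b]]]]]]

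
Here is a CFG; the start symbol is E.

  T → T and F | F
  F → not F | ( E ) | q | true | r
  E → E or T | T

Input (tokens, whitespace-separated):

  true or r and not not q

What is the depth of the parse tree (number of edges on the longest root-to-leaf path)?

[E [E [T [F true]]] or [T [T [F r]] and [F not [F not [F q]]]]]

5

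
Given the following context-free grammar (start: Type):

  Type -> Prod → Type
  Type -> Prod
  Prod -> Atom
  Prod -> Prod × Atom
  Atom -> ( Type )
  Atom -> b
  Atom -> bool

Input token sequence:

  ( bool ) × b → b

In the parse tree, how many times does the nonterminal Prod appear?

4

[Type [Prod [Prod [Atom ( [Type [Prod [Atom bool]]] )]] × [Atom b]] → [Type [Prod [Atom b]]]]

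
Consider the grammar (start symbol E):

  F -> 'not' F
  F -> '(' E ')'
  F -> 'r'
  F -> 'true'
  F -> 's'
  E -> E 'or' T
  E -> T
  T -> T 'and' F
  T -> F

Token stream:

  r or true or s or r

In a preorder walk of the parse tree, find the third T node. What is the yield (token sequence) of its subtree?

[E [E [E [E [T [F r]]] or [T [F true]]] or [T [F s]]] or [T [F r]]]

s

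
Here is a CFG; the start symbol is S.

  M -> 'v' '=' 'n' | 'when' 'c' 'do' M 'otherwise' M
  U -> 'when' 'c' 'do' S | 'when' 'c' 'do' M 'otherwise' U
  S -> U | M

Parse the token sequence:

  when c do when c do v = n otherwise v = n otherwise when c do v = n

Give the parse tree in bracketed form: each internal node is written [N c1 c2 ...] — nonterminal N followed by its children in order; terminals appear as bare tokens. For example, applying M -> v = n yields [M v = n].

[S [U when c do [M when c do [M v = n] otherwise [M v = n]] otherwise [U when c do [S [M v = n]]]]]

S
U
when c do M otherwise U
when c do when c do M otherwise M otherwise U
when c do when c do v = n otherwise M otherwise U
when c do when c do v = n otherwise v = n otherwise U
when c do when c do v = n otherwise v = n otherwise when c do S
when c do when c do v = n otherwise v = n otherwise when c do M
when c do when c do v = n otherwise v = n otherwise when c do v = n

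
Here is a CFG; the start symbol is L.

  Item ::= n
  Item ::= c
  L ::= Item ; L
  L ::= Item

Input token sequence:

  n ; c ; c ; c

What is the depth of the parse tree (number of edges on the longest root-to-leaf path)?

[L [Item n] ; [L [Item c] ; [L [Item c] ; [L [Item c]]]]]

5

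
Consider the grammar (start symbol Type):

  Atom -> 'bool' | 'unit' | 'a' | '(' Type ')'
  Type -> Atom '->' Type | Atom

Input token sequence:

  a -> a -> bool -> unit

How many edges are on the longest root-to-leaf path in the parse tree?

5

[Type [Atom a] -> [Type [Atom a] -> [Type [Atom bool] -> [Type [Atom unit]]]]]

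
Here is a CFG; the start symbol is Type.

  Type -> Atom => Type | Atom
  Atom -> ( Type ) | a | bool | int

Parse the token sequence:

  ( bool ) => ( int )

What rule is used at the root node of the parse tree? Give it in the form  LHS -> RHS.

[Type [Atom ( [Type [Atom bool]] )] => [Type [Atom ( [Type [Atom int]] )]]]

Type -> Atom => Type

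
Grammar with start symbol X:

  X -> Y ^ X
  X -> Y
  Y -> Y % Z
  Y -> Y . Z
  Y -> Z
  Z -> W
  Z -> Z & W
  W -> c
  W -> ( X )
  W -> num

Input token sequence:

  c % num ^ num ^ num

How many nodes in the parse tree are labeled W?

4

[X [Y [Y [Z [W c]]] % [Z [W num]]] ^ [X [Y [Z [W num]]] ^ [X [Y [Z [W num]]]]]]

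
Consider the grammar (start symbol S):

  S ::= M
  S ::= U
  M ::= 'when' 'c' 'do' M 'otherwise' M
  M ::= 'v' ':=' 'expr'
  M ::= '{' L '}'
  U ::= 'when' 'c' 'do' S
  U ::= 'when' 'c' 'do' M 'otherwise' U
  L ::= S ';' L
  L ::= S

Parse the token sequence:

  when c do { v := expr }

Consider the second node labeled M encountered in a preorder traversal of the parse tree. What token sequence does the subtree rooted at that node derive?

v := expr

[S [U when c do [S [M { [L [S [M v := expr]]] }]]]]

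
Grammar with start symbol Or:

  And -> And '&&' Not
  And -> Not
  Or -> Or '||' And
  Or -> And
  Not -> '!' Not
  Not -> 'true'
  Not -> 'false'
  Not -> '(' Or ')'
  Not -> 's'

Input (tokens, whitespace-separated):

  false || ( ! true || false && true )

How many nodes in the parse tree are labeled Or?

4

[Or [Or [And [Not false]]] || [And [Not ( [Or [Or [And [Not ! [Not true]]]] || [And [And [Not false]] && [Not true]]] )]]]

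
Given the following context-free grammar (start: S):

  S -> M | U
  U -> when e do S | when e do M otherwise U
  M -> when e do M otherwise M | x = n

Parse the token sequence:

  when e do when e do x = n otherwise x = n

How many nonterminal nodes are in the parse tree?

[S [U when e do [S [M when e do [M x = n] otherwise [M x = n]]]]]

6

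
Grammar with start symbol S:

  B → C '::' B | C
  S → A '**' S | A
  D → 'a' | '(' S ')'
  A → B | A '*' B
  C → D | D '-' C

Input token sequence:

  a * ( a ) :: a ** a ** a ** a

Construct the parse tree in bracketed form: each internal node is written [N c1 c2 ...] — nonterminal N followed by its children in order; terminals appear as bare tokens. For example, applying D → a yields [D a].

[S [A [A [B [C [D a]]]] * [B [C [D ( [S [A [B [C [D a]]]]] )]] :: [B [C [D a]]]]] ** [S [A [B [C [D a]]]] ** [S [A [B [C [D a]]]] ** [S [A [B [C [D a]]]]]]]]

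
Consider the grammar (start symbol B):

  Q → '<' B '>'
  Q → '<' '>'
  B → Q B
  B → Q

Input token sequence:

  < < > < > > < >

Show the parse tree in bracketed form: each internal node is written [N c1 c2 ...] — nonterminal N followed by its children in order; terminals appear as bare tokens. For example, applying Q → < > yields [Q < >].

[B [Q < [B [Q < >] [B [Q < >]]] >] [B [Q < >]]]

B
Q B
< B > B
< Q B > B
< < > B > B
< < > Q > B
< < > < > > B
< < > < > > Q
< < > < > > < >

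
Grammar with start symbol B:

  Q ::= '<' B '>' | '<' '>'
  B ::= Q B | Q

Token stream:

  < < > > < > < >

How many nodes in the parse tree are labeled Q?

[B [Q < [B [Q < >]] >] [B [Q < >] [B [Q < >]]]]

4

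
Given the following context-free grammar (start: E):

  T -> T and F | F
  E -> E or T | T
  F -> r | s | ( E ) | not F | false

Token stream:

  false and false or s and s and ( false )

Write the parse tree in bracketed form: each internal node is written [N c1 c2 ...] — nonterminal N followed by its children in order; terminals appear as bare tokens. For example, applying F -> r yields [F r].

[E [E [T [T [F false]] and [F false]]] or [T [T [T [F s]] and [F s]] and [F ( [E [T [F false]]] )]]]

E
E or T
T or T
T and F or T
F and F or T
false and F or T
false and false or T
false and false or T and F
false and false or T and F and F
false and false or F and F and F
false and false or s and F and F
false and false or s and s and F
false and false or s and s and ( E )
false and false or s and s and ( T )
false and false or s and s and ( F )
false and false or s and s and ( false )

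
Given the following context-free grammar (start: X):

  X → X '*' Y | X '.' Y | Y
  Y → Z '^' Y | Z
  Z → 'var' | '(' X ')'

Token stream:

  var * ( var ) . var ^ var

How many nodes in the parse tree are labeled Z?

5

[X [X [X [Y [Z var]]] * [Y [Z ( [X [Y [Z var]]] )]]] . [Y [Z var] ^ [Y [Z var]]]]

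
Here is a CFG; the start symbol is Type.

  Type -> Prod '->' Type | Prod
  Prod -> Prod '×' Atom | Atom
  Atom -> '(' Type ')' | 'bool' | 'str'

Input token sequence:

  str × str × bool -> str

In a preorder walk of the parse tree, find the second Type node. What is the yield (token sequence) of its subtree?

str

[Type [Prod [Prod [Prod [Atom str]] × [Atom str]] × [Atom bool]] -> [Type [Prod [Atom str]]]]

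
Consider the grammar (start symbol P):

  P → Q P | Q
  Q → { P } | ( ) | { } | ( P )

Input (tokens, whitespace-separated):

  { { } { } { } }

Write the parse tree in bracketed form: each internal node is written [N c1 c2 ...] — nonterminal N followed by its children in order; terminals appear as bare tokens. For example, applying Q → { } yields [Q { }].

[P [Q { [P [Q { }] [P [Q { }] [P [Q { }]]]] }]]

P
Q
{ P }
{ Q P }
{ { } P }
{ { } Q P }
{ { } { } P }
{ { } { } Q }
{ { } { } { } }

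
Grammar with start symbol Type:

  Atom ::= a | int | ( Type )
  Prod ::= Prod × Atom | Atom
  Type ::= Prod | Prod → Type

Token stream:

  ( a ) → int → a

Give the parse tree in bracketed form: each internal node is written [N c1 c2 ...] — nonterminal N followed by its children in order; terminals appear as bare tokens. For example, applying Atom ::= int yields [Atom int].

[Type [Prod [Atom ( [Type [Prod [Atom a]]] )]] → [Type [Prod [Atom int]] → [Type [Prod [Atom a]]]]]

Type
Prod → Type
Atom → Type
( Type ) → Type
( Prod ) → Type
( Atom ) → Type
( a ) → Type
( a ) → Prod → Type
( a ) → Atom → Type
( a ) → int → Type
( a ) → int → Prod
( a ) → int → Atom
( a ) → int → a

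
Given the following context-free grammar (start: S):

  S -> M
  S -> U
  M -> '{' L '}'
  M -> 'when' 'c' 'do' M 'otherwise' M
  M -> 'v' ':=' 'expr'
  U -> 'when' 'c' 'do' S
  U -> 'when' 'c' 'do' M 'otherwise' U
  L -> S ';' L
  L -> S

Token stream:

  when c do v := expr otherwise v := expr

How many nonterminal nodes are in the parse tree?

[S [M when c do [M v := expr] otherwise [M v := expr]]]

4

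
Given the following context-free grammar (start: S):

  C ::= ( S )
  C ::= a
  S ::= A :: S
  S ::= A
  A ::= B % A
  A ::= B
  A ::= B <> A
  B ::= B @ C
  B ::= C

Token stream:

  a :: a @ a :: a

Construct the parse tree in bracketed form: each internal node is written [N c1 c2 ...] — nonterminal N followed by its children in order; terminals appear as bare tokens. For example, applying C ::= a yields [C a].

S
A :: S
B :: S
C :: S
a :: S
a :: A :: S
a :: B :: S
a :: B @ C :: S
a :: C @ C :: S
a :: a @ C :: S
a :: a @ a :: S
a :: a @ a :: A
a :: a @ a :: B
a :: a @ a :: C
a :: a @ a :: a

[S [A [B [C a]]] :: [S [A [B [B [C a]] @ [C a]]] :: [S [A [B [C a]]]]]]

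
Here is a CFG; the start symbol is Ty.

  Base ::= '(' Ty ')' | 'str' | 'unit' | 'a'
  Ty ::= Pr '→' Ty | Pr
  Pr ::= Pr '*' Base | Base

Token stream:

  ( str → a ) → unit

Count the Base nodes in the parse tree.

[Ty [Pr [Base ( [Ty [Pr [Base str]] → [Ty [Pr [Base a]]]] )]] → [Ty [Pr [Base unit]]]]

4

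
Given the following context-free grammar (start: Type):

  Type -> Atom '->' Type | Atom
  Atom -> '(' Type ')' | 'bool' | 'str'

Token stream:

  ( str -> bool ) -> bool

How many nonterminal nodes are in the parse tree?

8

[Type [Atom ( [Type [Atom str] -> [Type [Atom bool]]] )] -> [Type [Atom bool]]]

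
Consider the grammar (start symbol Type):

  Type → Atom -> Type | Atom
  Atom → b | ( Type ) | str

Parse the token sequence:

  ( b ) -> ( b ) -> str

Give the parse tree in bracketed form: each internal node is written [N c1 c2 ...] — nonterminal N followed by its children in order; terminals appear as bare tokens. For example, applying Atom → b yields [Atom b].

[Type [Atom ( [Type [Atom b]] )] -> [Type [Atom ( [Type [Atom b]] )] -> [Type [Atom str]]]]

Type
Atom -> Type
( Type ) -> Type
( Atom ) -> Type
( b ) -> Type
( b ) -> Atom -> Type
( b ) -> ( Type ) -> Type
( b ) -> ( Atom ) -> Type
( b ) -> ( b ) -> Type
( b ) -> ( b ) -> Atom
( b ) -> ( b ) -> str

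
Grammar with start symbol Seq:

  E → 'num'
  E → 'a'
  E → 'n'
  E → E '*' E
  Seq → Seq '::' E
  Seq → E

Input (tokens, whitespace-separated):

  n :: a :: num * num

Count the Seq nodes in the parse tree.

[Seq [Seq [Seq [E n]] :: [E a]] :: [E [E num] * [E num]]]

3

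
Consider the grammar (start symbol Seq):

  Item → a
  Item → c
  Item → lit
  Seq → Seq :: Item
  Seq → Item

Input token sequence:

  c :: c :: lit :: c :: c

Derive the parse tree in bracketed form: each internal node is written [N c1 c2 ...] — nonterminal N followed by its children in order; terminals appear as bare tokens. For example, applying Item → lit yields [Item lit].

Seq
Seq :: Item
Seq :: Item :: Item
Seq :: Item :: Item :: Item
Seq :: Item :: Item :: Item :: Item
Item :: Item :: Item :: Item :: Item
c :: Item :: Item :: Item :: Item
c :: c :: Item :: Item :: Item
c :: c :: lit :: Item :: Item
c :: c :: lit :: c :: Item
c :: c :: lit :: c :: c

[Seq [Seq [Seq [Seq [Seq [Item c]] :: [Item c]] :: [Item lit]] :: [Item c]] :: [Item c]]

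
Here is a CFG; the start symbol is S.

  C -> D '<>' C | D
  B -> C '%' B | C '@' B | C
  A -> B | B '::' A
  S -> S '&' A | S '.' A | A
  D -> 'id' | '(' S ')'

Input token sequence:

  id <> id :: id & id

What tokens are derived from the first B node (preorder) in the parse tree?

id <> id

[S [S [A [B [C [D id] <> [C [D id]]]] :: [A [B [C [D id]]]]]] & [A [B [C [D id]]]]]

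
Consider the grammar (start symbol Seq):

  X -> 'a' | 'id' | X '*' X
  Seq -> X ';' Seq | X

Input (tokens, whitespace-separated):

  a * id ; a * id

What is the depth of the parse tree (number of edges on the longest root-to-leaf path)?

[Seq [X [X a] * [X id]] ; [Seq [X [X a] * [X id]]]]

4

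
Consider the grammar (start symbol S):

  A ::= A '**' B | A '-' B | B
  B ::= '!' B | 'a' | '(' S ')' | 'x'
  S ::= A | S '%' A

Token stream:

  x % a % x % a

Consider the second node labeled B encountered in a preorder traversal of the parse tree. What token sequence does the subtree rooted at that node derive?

a

[S [S [S [S [A [B x]]] % [A [B a]]] % [A [B x]]] % [A [B a]]]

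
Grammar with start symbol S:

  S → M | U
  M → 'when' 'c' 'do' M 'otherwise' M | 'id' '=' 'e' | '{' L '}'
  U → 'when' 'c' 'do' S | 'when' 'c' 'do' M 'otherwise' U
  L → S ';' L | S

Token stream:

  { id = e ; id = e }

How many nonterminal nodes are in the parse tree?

[S [M { [L [S [M id = e]] ; [L [S [M id = e]]]] }]]

8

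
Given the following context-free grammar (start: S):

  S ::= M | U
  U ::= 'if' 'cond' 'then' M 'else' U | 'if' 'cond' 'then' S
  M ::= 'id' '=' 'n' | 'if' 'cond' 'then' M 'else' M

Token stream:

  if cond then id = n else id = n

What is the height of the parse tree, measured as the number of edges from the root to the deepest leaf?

[S [M if cond then [M id = n] else [M id = n]]]

3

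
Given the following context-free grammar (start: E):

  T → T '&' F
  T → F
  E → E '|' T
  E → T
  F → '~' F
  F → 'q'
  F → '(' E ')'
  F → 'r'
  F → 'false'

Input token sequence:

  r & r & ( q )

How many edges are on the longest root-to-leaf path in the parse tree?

[E [T [T [T [F r]] & [F r]] & [F ( [E [T [F q]]] )]]]

6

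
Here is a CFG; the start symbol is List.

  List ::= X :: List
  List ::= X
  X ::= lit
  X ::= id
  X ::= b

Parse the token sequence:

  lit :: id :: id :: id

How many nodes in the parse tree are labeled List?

[List [X lit] :: [List [X id] :: [List [X id] :: [List [X id]]]]]

4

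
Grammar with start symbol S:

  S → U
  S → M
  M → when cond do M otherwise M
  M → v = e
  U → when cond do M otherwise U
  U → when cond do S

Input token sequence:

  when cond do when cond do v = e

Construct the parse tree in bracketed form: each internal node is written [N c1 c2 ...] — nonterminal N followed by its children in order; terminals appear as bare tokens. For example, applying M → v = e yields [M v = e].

[S [U when cond do [S [U when cond do [S [M v = e]]]]]]

S
U
when cond do S
when cond do U
when cond do when cond do S
when cond do when cond do M
when cond do when cond do v = e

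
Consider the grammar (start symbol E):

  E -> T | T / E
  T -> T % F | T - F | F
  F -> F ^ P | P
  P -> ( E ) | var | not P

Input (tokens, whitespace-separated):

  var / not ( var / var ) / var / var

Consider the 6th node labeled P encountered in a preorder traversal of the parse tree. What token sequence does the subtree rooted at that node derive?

[E [T [F [P var]]] / [E [T [F [P not [P ( [E [T [F [P var]]] / [E [T [F [P var]]]]] )]]]] / [E [T [F [P var]]] / [E [T [F [P var]]]]]]]

var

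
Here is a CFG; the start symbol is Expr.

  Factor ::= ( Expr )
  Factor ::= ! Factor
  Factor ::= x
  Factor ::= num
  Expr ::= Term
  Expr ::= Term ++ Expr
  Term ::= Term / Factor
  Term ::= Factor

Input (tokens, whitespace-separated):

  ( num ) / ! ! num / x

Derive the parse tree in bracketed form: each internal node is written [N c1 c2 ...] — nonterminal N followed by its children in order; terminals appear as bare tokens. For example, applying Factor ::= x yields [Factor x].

[Expr [Term [Term [Term [Factor ( [Expr [Term [Factor num]]] )]] / [Factor ! [Factor ! [Factor num]]]] / [Factor x]]]

Expr
Term
Term / Factor
Term / Factor / Factor
Factor / Factor / Factor
( Expr ) / Factor / Factor
( Term ) / Factor / Factor
( Factor ) / Factor / Factor
( num ) / Factor / Factor
( num ) / ! Factor / Factor
( num ) / ! ! Factor / Factor
( num ) / ! ! num / Factor
( num ) / ! ! num / x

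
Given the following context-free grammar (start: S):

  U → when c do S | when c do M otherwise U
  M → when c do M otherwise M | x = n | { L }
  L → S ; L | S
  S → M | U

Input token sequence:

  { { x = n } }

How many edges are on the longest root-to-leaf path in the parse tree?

8

[S [M { [L [S [M { [L [S [M x = n]]] }]]] }]]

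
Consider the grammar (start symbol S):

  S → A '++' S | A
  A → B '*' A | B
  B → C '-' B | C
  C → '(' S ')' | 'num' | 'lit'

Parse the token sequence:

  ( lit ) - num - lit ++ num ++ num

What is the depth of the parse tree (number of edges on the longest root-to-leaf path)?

8

[S [A [B [C ( [S [A [B [C lit]]]] )] - [B [C num] - [B [C lit]]]]] ++ [S [A [B [C num]]] ++ [S [A [B [C num]]]]]]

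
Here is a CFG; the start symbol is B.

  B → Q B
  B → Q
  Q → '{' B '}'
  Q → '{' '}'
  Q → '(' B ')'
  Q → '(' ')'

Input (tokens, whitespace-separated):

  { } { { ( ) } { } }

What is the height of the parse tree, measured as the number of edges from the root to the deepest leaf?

[B [Q { }] [B [Q { [B [Q { [B [Q ( )]] }] [B [Q { }]]] }]]]

7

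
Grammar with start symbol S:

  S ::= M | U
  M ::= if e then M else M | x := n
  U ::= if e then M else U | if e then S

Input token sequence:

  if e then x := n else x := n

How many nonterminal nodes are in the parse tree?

[S [M if e then [M x := n] else [M x := n]]]

4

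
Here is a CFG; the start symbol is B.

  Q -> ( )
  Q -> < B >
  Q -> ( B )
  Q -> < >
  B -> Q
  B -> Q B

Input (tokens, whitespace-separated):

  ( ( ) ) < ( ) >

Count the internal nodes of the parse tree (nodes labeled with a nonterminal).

[B [Q ( [B [Q ( )]] )] [B [Q < [B [Q ( )]] >]]]

8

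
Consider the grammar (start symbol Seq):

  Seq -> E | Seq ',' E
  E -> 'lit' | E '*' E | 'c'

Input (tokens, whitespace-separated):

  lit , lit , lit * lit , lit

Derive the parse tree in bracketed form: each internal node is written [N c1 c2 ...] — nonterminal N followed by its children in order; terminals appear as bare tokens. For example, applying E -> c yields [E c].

[Seq [Seq [Seq [Seq [E lit]] , [E lit]] , [E [E lit] * [E lit]]] , [E lit]]

Seq
Seq , E
Seq , E , E
Seq , E , E , E
E , E , E , E
lit , E , E , E
lit , lit , E , E
lit , lit , E * E , E
lit , lit , lit * E , E
lit , lit , lit * lit , E
lit , lit , lit * lit , lit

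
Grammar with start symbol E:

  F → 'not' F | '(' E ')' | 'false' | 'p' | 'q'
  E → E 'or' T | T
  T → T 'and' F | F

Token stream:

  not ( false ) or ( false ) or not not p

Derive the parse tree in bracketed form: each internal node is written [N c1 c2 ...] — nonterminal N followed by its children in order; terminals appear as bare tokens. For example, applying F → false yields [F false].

E
E or T
E or T or T
T or T or T
F or T or T
not F or T or T
not ( E ) or T or T
not ( T ) or T or T
not ( F ) or T or T
not ( false ) or T or T
not ( false ) or F or T
not ( false ) or ( E ) or T
not ( false ) or ( T ) or T
not ( false ) or ( F ) or T
not ( false ) or ( false ) or T
not ( false ) or ( false ) or F
not ( false ) or ( false ) or not F
not ( false ) or ( false ) or not not F
not ( false ) or ( false ) or not not p

[E [E [E [T [F not [F ( [E [T [F false]]] )]]]] or [T [F ( [E [T [F false]]] )]]] or [T [F not [F not [F p]]]]]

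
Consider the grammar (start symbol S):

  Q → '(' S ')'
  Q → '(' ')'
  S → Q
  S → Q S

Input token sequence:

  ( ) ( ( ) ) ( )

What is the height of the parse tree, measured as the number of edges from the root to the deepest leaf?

5

[S [Q ( )] [S [Q ( [S [Q ( )]] )] [S [Q ( )]]]]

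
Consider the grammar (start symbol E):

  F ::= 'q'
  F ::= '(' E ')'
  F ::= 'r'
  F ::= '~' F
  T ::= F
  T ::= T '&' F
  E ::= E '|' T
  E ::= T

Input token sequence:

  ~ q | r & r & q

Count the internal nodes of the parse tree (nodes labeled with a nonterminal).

11

[E [E [T [F ~ [F q]]]] | [T [T [T [F r]] & [F r]] & [F q]]]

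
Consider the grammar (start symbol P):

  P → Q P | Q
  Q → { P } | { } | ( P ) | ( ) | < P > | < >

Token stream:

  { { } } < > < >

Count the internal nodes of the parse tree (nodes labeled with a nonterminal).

[P [Q { [P [Q { }]] }] [P [Q < >] [P [Q < >]]]]

8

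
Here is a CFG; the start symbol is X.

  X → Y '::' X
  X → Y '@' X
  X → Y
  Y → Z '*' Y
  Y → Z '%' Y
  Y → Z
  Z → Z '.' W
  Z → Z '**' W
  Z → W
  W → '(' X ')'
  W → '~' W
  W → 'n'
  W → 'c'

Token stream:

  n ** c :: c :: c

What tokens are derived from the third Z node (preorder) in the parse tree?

c

[X [Y [Z [Z [W n]] ** [W c]]] :: [X [Y [Z [W c]]] :: [X [Y [Z [W c]]]]]]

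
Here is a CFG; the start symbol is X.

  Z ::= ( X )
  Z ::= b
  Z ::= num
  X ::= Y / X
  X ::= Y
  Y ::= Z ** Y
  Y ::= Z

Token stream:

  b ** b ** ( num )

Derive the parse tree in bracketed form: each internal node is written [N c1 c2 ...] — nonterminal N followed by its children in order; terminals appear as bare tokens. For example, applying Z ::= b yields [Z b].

[X [Y [Z b] ** [Y [Z b] ** [Y [Z ( [X [Y [Z num]]] )]]]]]

X
Y
Z ** Y
b ** Y
b ** Z ** Y
b ** b ** Y
b ** b ** Z
b ** b ** ( X )
b ** b ** ( Y )
b ** b ** ( Z )
b ** b ** ( num )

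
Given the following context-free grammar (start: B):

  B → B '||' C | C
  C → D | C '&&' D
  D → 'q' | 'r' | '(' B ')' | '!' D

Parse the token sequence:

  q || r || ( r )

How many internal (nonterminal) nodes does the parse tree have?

[B [B [B [C [D q]]] || [C [D r]]] || [C [D ( [B [C [D r]]] )]]]

12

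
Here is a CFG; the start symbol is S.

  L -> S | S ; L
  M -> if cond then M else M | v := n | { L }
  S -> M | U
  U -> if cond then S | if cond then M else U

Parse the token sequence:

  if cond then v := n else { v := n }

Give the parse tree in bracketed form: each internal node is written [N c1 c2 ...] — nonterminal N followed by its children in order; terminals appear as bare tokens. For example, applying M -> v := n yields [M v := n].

[S [M if cond then [M v := n] else [M { [L [S [M v := n]]] }]]]

S
M
if cond then M else M
if cond then v := n else M
if cond then v := n else { L }
if cond then v := n else { S }
if cond then v := n else { M }
if cond then v := n else { v := n }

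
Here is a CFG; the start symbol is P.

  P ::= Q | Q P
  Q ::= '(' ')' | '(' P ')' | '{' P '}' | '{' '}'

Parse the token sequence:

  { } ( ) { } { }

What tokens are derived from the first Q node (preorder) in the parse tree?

[P [Q { }] [P [Q ( )] [P [Q { }] [P [Q { }]]]]]

{ }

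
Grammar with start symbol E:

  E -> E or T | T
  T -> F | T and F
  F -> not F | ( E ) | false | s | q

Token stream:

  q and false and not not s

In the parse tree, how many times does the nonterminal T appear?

[E [T [T [T [F q]] and [F false]] and [F not [F not [F s]]]]]

3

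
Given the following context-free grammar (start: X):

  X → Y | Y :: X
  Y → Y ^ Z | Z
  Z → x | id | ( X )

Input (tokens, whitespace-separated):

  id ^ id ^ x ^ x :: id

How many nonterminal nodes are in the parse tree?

[X [Y [Y [Y [Y [Z id]] ^ [Z id]] ^ [Z x]] ^ [Z x]] :: [X [Y [Z id]]]]

12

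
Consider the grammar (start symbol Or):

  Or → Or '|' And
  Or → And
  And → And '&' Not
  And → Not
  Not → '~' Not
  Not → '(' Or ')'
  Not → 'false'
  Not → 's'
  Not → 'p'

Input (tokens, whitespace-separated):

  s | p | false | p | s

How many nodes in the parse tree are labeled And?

5

[Or [Or [Or [Or [Or [And [Not s]]] | [And [Not p]]] | [And [Not false]]] | [And [Not p]]] | [And [Not s]]]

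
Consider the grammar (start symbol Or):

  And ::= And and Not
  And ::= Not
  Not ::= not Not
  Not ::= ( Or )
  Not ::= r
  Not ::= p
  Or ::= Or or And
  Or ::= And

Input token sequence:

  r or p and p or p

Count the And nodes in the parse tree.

[Or [Or [Or [And [Not r]]] or [And [And [Not p]] and [Not p]]] or [And [Not p]]]

4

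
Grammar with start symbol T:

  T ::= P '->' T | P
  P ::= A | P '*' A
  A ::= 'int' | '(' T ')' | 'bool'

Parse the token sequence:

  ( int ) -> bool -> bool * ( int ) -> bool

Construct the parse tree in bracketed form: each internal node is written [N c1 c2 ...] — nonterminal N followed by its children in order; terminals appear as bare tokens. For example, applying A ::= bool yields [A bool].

T
P -> T
A -> T
( T ) -> T
( P ) -> T
( A ) -> T
( int ) -> T
( int ) -> P -> T
( int ) -> A -> T
( int ) -> bool -> T
( int ) -> bool -> P -> T
( int ) -> bool -> P * A -> T
( int ) -> bool -> A * A -> T
( int ) -> bool -> bool * A -> T
( int ) -> bool -> bool * ( T ) -> T
( int ) -> bool -> bool * ( P ) -> T
( int ) -> bool -> bool * ( A ) -> T
( int ) -> bool -> bool * ( int ) -> T
( int ) -> bool -> bool * ( int ) -> P
( int ) -> bool -> bool * ( int ) -> A
( int ) -> bool -> bool * ( int ) -> bool

[T [P [A ( [T [P [A int]]] )]] -> [T [P [A bool]] -> [T [P [P [A bool]] * [A ( [T [P [A int]]] )]] -> [T [P [A bool]]]]]]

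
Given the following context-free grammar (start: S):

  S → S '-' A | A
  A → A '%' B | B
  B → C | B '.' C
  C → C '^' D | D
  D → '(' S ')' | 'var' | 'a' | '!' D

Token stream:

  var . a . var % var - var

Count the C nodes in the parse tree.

[S [S [A [A [B [B [B [C [D var]]] . [C [D a]]] . [C [D var]]]] % [B [C [D var]]]]] - [A [B [C [D var]]]]]

5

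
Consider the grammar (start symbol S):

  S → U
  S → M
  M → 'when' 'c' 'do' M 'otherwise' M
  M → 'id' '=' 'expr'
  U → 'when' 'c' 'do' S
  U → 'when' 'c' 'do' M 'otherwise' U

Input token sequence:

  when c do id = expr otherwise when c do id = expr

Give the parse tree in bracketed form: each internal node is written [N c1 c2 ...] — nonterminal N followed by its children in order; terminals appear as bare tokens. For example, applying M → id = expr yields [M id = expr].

[S [U when c do [M id = expr] otherwise [U when c do [S [M id = expr]]]]]

S
U
when c do M otherwise U
when c do id = expr otherwise U
when c do id = expr otherwise when c do S
when c do id = expr otherwise when c do M
when c do id = expr otherwise when c do id = expr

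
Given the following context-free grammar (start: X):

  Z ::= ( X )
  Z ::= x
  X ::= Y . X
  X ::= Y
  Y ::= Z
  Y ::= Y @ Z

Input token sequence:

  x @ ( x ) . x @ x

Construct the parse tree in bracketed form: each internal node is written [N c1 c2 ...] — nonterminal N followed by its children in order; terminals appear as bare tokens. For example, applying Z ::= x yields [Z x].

[X [Y [Y [Z x]] @ [Z ( [X [Y [Z x]]] )]] . [X [Y [Y [Z x]] @ [Z x]]]]

X
Y . X
Y @ Z . X
Z @ Z . X
x @ Z . X
x @ ( X ) . X
x @ ( Y ) . X
x @ ( Z ) . X
x @ ( x ) . X
x @ ( x ) . Y
x @ ( x ) . Y @ Z
x @ ( x ) . Z @ Z
x @ ( x ) . x @ Z
x @ ( x ) . x @ x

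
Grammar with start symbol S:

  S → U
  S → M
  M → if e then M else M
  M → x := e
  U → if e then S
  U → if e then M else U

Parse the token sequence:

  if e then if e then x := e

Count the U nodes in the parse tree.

2

[S [U if e then [S [U if e then [S [M x := e]]]]]]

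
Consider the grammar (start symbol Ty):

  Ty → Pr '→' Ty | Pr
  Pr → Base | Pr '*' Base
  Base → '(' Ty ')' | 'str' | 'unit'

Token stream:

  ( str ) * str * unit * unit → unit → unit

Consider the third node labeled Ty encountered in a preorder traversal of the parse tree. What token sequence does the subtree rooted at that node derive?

[Ty [Pr [Pr [Pr [Pr [Base ( [Ty [Pr [Base str]]] )]] * [Base str]] * [Base unit]] * [Base unit]] → [Ty [Pr [Base unit]] → [Ty [Pr [Base unit]]]]]

unit → unit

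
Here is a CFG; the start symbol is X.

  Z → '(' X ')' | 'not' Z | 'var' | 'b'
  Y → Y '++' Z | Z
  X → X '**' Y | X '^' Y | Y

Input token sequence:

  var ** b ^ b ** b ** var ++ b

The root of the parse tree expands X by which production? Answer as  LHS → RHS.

[X [X [X [X [X [Y [Z var]]] ** [Y [Z b]]] ^ [Y [Z b]]] ** [Y [Z b]]] ** [Y [Y [Z var]] ++ [Z b]]]

X → X '**' Y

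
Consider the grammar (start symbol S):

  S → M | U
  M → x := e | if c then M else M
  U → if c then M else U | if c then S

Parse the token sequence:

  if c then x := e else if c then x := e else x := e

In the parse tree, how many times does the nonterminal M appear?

[S [M if c then [M x := e] else [M if c then [M x := e] else [M x := e]]]]

5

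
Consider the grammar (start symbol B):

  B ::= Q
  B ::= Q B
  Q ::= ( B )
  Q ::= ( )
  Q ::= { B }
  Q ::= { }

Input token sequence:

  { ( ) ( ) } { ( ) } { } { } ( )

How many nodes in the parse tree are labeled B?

8

[B [Q { [B [Q ( )] [B [Q ( )]]] }] [B [Q { [B [Q ( )]] }] [B [Q { }] [B [Q { }] [B [Q ( )]]]]]]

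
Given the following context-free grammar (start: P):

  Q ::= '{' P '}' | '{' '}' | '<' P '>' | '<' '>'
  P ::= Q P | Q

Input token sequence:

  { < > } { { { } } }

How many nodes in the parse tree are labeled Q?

[P [Q { [P [Q < >]] }] [P [Q { [P [Q { [P [Q { }]] }]] }]]]

5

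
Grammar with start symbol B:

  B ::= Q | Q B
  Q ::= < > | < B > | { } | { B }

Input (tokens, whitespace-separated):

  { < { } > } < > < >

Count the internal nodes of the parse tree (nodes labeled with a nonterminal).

10

[B [Q { [B [Q < [B [Q { }]] >]] }] [B [Q < >] [B [Q < >]]]]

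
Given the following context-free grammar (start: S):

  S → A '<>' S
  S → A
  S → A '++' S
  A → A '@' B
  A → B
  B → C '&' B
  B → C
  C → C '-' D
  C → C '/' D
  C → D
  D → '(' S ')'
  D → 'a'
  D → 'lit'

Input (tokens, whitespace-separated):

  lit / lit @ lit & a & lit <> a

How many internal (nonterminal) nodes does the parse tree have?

22

[S [A [A [B [C [C [D lit]] / [D lit]]]] @ [B [C [D lit]] & [B [C [D a]] & [B [C [D lit]]]]]] <> [S [A [B [C [D a]]]]]]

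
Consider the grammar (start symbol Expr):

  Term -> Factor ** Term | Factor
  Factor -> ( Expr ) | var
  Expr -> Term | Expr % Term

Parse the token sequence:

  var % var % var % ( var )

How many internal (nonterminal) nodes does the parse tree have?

15

[Expr [Expr [Expr [Expr [Term [Factor var]]] % [Term [Factor var]]] % [Term [Factor var]]] % [Term [Factor ( [Expr [Term [Factor var]]] )]]]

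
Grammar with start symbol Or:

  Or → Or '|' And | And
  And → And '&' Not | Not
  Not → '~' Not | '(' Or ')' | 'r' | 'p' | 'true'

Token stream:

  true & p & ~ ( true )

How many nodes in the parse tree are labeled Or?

[Or [And [And [And [Not true]] & [Not p]] & [Not ~ [Not ( [Or [And [Not true]]] )]]]]

2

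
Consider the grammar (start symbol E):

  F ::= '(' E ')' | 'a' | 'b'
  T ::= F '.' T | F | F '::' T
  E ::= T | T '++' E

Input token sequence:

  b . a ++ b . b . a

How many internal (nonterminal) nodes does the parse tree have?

12

[E [T [F b] . [T [F a]]] ++ [E [T [F b] . [T [F b] . [T [F a]]]]]]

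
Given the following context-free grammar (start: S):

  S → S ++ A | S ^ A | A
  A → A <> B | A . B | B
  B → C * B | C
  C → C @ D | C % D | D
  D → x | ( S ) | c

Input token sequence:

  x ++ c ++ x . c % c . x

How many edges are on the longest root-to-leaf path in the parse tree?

7

[S [S [S [A [B [C [D x]]]]] ++ [A [B [C [D c]]]]] ++ [A [A [A [B [C [D x]]]] . [B [C [C [D c]] % [D c]]]] . [B [C [D x]]]]]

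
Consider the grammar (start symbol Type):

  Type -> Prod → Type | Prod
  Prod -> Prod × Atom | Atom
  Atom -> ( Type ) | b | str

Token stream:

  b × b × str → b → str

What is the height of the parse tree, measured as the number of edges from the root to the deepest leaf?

5

[Type [Prod [Prod [Prod [Atom b]] × [Atom b]] × [Atom str]] → [Type [Prod [Atom b]] → [Type [Prod [Atom str]]]]]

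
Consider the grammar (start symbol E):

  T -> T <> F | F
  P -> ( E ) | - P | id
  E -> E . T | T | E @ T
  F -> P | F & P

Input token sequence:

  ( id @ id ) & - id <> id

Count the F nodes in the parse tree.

[E [T [T [F [F [P ( [E [E [T [F [P id]]]] @ [T [F [P id]]]] )]] & [P - [P id]]]] <> [F [P id]]]]

5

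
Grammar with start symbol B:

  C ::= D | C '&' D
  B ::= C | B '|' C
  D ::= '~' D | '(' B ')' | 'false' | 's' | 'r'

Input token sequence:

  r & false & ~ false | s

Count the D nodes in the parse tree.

[B [B [C [C [C [D r]] & [D false]] & [D ~ [D false]]]] | [C [D s]]]

5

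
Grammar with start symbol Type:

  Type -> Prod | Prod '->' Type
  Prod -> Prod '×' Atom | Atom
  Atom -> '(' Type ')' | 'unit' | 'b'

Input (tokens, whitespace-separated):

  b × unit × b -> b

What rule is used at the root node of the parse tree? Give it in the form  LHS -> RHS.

[Type [Prod [Prod [Prod [Atom b]] × [Atom unit]] × [Atom b]] -> [Type [Prod [Atom b]]]]

Type -> Prod '->' Type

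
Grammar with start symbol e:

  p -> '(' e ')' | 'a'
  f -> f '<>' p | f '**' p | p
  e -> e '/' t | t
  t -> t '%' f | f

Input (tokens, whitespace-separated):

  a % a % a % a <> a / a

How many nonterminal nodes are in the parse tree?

19

[e [e [t [t [t [t [f [p a]]] % [f [p a]]] % [f [p a]]] % [f [f [p a]] <> [p a]]]] / [t [f [p a]]]]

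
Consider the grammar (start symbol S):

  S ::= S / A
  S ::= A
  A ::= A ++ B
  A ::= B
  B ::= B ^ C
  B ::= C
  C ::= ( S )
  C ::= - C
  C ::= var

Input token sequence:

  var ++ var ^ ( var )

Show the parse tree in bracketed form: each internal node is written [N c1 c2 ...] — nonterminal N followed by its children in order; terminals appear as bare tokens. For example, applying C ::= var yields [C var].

S
A
A ++ B
B ++ B
C ++ B
var ++ B
var ++ B ^ C
var ++ C ^ C
var ++ var ^ C
var ++ var ^ ( S )
var ++ var ^ ( A )
var ++ var ^ ( B )
var ++ var ^ ( C )
var ++ var ^ ( var )

[S [A [A [B [C var]]] ++ [B [B [C var]] ^ [C ( [S [A [B [C var]]]] )]]]]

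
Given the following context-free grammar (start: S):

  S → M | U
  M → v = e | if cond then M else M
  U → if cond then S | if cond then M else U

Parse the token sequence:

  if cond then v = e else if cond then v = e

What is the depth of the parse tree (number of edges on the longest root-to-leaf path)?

[S [U if cond then [M v = e] else [U if cond then [S [M v = e]]]]]

5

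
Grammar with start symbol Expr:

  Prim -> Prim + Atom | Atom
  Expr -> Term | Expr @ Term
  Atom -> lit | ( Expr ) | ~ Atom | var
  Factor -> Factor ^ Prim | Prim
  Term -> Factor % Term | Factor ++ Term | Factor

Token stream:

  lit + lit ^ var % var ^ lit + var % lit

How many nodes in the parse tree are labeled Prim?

7

[Expr [Term [Factor [Factor [Prim [Prim [Atom lit]] + [Atom lit]]] ^ [Prim [Atom var]]] % [Term [Factor [Factor [Prim [Atom var]]] ^ [Prim [Prim [Atom lit]] + [Atom var]]] % [Term [Factor [Prim [Atom lit]]]]]]]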